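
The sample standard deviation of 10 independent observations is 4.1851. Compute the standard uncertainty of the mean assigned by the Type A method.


u_A = s / sqrt(n)
u_A = 4.1851 / sqrt(10)
u_A = 4.1851 / 3.1622777
u_A = 1.3234

1.3234


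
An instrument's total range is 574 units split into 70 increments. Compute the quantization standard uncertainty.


resolution = range / divisions
resolution = 574 / 70 = 8.2
u_res = resolution / (2*sqrt(3))
u_res = 8.2 / 3.4641016
u_res = 2.3671

2.3671


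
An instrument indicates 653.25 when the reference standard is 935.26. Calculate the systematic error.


Systematic error = measured - true
= 653.25 - 935.26
= -282.0100

-282.0100


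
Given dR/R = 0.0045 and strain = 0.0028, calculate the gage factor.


GF = (dR/R) / epsilon
= 0.0045 / 0.0028
= 1.6071

1.6071


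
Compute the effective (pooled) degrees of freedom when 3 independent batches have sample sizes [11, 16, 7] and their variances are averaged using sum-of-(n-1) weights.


nu = sum_i (n_i - 1)
nu = ((11 - 1) + (16 - 1) + (7 - 1))
nu = 10 + 15 + 6
nu = 31

31


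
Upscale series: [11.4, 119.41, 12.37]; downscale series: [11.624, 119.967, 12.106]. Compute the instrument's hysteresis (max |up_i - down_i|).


|11.4 - 11.624| = 0.2240
|119.41 - 119.967| = 0.5570
|12.37 - 12.106| = 0.2640
hysteresis = max(diffs) = 0.5570

0.5570


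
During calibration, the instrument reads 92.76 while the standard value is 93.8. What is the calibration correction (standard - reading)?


Correction = standard - reading
= 93.8 - 92.76
= 1.0400

1.0400


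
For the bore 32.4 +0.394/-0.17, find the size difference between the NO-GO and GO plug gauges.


GO = nominal - lower_tol (smallest hole = maximum material condition)
GO = 32.4 - 0.17 = 32.23
NO-GO = nominal + upper_tol (largest hole = least material condition)
NO-GO = 32.4 + 0.394 = 32.794
spread = NO-GO - GO = 32.794 - 32.23 = 0.5640

0.5640


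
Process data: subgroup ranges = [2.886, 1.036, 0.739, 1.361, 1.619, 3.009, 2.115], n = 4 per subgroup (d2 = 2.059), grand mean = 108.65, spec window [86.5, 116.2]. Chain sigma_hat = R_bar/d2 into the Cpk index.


R_bar = (2.886 + 1.036 + 0.739 + 1.361 + 1.619 + 3.009 + 2.115) / 7 = 1.8235714
sigma = R_bar / d2 = 1.8235714 / 2.059 = 0.88565877
Cp = (USL - LSL)/(6*sigma) = (116.2 - 86.5)/(6*0.88565877) = 5.5891
Cpu = (116.2 - 108.65)/(3*0.88565877) = 2.8416
Cpl = (108.65 - 86.5)/(3*0.88565877) = 8.3365
Cpk = min(Cpu, Cpl) = 2.8416

2.8416


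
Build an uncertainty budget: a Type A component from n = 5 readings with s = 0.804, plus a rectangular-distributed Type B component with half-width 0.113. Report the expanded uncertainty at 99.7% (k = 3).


u_A = s / sqrt(n) = 0.804 / sqrt(5) = 0.35955973
u_B = half_width / sqrt(3) = 0.113 / sqrt(3) = 0.06524058
uc = sqrt(u_A^2 + u_B^2) = sqrt(0.35955973^2 + 0.06524058^2) = 0.36543061
U = k * uc = 3 * 0.36543061
U = 1.0963

1.0963


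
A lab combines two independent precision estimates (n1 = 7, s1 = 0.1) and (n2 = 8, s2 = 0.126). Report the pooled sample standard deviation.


s_p = sqrt(((n1-1)*s1^2 + (n2-1)*s2^2) / (n1+n2-2))
numerator = (7-1)*0.1^2 + (8-1)*0.126^2 = 0.06 + 0.111132 = 0.171132
denominator = 7 + 8 - 2 = 13
s_p^2 = 0.171132 / 13 = 0.013164
s_p = sqrt(0.013164) = 0.1147

0.1147


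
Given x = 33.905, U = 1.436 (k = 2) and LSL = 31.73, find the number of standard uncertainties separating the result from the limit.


u = U / k = 1.436 / 2 = 0.718
margin = |LSL - x| = |31.73 - 33.905| = 2.175
z = margin / u = 2.175 / 0.718
z = 3.0292

3.0292


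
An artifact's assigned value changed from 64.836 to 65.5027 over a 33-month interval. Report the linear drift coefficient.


rate = (v2 - v1) / months
= (65.5027 - 64.836) / 33
= 0.6667 / 33
= 0.0202

0.0202


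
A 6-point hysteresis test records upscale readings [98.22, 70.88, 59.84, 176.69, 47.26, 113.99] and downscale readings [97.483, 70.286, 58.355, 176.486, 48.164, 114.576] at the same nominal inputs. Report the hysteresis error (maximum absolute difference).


|98.22 - 97.483| = 0.7370
|70.88 - 70.286| = 0.5940
|59.84 - 58.355| = 1.4850
|176.69 - 176.486| = 0.2040
|47.26 - 48.164| = 0.9040
|113.99 - 114.576| = 0.5860
hysteresis = max(diffs) = 1.4850

1.4850


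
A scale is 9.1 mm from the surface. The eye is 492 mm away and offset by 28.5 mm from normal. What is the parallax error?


error = h * offset / d
= 9.1 * 28.5 / 492
= 0.5271

0.5271


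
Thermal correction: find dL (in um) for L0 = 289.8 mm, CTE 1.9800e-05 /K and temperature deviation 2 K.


dL = L * alpha * dT
= 289.8 * 1.9800e-05 * 2
= 0.0114761 mm
dL_um = 0.0114761 * 1000 = 11.4761 um

11.4761


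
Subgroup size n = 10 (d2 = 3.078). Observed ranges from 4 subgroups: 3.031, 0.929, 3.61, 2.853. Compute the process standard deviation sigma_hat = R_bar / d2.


R_bar = (3.031 + 0.929 + 3.61 + 2.853) / 4
R_bar = 10.423 / 4 = 2.60575
sigma_hat = R_bar / d2 = 2.60575 / 3.078 = 0.8466

0.8466


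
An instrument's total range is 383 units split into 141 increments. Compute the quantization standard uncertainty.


resolution = range / divisions
resolution = 383 / 141 = 2.7163121
u_res = resolution / (2*sqrt(3))
u_res = 2.7163121 / 3.4641016
u_res = 0.7841

0.7841


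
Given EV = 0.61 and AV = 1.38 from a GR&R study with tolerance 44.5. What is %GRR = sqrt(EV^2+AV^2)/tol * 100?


GRR = sqrt(EV^2 + AV^2) = sqrt(0.61^2 + 1.38^2) = 1.5088075
%GRR = GRR / tol * 100 = 1.5088075 / 44.5 * 100
%GRR = 3.3906

3.3906


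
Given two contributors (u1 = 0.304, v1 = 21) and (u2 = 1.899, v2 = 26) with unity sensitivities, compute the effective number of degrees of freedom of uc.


uc = sqrt(u1^2 + u2^2) = sqrt(0.304^2 + 1.899^2) = 1.9231789
v_eff = uc^4 / (u1^4/v1 + u2^4/v2)
= 1.9231789^4 / (0.304^4/21 + 1.899^4/26)
= 13.679768 / 0.50058692
v_eff = 27.3275

27.3275


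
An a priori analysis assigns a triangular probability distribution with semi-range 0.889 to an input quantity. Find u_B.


u_B = half_width / sqrt(6)
u_B = 0.889 / 2.4494897
u_B = 0.3629

0.3629


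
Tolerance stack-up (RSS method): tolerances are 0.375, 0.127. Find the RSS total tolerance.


RSS = sqrt(0.375^2 + 0.127^2)
= sqrt(0.156754)
= 0.3959

0.3959


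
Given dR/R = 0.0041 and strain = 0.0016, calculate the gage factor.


GF = (dR/R) / epsilon
= 0.0041 / 0.0016
= 2.5625

2.5625


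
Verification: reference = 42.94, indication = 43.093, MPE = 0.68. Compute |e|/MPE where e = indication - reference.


e = indication - reference = 43.093 - 42.94 = 0.1530
|e| = 0.1530
ratio = |e| / MPE = 0.1530 / 0.68
ratio = 0.2250

0.2250


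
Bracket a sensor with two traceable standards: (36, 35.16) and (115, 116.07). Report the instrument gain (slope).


slope = (y2 - y1) / (x2 - x1)
= (116.07 - 35.16) / (115 - 36)
= 80.9100 / 79
= 1.0242

1.0242


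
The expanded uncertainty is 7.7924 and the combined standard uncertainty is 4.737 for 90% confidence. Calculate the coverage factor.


k = U / uc
k = 7.7924 / 4.737
k = 1.645

1.645


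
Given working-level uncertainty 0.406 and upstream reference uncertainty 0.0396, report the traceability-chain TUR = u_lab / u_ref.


TUR = u_lab / u_ref
= 0.406 / 0.0396
= 10.2525

10.2525


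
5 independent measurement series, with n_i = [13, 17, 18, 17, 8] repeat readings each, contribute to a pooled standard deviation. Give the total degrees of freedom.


nu = sum_i (n_i - 1)
nu = ((13 - 1) + (17 - 1) + (18 - 1) + (17 - 1) + (8 - 1))
nu = 12 + 16 + 17 + 16 + 7
nu = 68

68


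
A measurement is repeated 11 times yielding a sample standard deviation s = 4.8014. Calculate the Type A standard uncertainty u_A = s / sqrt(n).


u_A = s / sqrt(n)
u_A = 4.8014 / sqrt(11)
u_A = 4.8014 / 3.3166248
u_A = 1.4477

1.4477


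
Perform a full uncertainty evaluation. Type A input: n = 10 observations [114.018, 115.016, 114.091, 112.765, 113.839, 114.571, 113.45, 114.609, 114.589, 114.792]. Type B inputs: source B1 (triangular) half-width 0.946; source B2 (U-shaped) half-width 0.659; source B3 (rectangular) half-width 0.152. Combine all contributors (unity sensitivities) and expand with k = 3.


mean = (114.018 + 115.016 + 114.091 + 112.765 + 113.839 + 114.571 + 113.45 + 114.609 + 114.589 + 114.792) / 10 = 114.174
s = sqrt(sum((x - mean)^2)/(n-1)) = 0.68822267
u_A = s / sqrt(n) = 0.68822267 / sqrt(10) = 0.21763512
u_B1 = 0.946 / sqrt(6) = 0.38620288
u_B2 = 0.659 / sqrt(2) = 0.46598337
u_B3 = 0.152 / sqrt(3) = 0.087757241
uc = sqrt(0.21763512^2 + 0.38620288^2 + 0.46598337^2 + 0.087757241^2) = 0.64912213
U = k * uc = 3 * 0.64912213
U = 1.9474

1.9474


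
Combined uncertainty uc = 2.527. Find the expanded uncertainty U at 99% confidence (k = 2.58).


U = k * uc
U = 2.58 * 2.527
U = 6.5197

6.5197


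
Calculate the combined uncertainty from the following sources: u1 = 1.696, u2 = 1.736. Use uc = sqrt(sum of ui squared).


uc = sqrt(1.696^2 + 1.736^2)
uc = sqrt(5.890112)
uc = 2.4270

2.4270


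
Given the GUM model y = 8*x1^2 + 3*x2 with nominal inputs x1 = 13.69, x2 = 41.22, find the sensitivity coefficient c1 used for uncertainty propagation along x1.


y = 8*x1^2 + 3*x2
dy/dx1 = 2*8*x1
Evaluate at x1 = 13.69: c1 = 16 * 13.69
c1 = 219.0400

219.0400


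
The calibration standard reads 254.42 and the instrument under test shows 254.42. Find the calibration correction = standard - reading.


Correction = standard - reading
= 254.42 - 254.42
= 0

0


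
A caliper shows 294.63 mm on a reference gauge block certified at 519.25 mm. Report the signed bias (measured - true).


Systematic error = measured - true
= 294.63 - 519.25
= -224.6200

-224.6200


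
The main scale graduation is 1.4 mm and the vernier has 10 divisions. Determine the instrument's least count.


LC = MSD / n_div
= 1.4 / 10
= 0.1400

0.1400


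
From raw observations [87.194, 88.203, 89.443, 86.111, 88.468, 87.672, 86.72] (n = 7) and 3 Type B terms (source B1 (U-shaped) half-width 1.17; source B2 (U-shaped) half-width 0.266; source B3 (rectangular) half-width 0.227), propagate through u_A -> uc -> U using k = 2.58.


mean = (87.194 + 88.203 + 89.443 + 86.111 + 88.468 + 87.672 + 86.72) / 7 = 87.68728571
s = sqrt(sum((x - mean)^2)/(n-1)) = 1.1270826
u_A = s / sqrt(n) = 1.1270826 / sqrt(7) = 0.42599718
u_B1 = 1.17 / sqrt(2) = 0.82731493
u_B2 = 0.266 / sqrt(2) = 0.1880904
u_B3 = 0.227 / sqrt(3) = 0.13105851
uc = sqrt(0.42599718^2 + 0.82731493^2 + 0.1880904^2 + 0.13105851^2) = 0.95837254
U = k * uc = 2.58 * 0.95837254
U = 2.4726

2.4726


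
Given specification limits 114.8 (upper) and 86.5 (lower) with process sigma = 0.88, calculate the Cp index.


Cp = (USL - LSL) / (6 * sigma)
= (114.8 - 86.5) / (6 * 0.88)
= 28.3000 / 5.2800
= 5.3598

5.3598


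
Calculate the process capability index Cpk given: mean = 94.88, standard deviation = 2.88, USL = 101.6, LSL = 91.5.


Cpu = (USL - mean) / (3*sigma) = (101.6 - 94.88) / (3*2.88) = 0.7778
Cpl = (mean - LSL) / (3*sigma) = (94.88 - 91.5) / (3*2.88) = 0.3912
Cpk = min(Cpu, Cpl) = 0.3912

0.3912


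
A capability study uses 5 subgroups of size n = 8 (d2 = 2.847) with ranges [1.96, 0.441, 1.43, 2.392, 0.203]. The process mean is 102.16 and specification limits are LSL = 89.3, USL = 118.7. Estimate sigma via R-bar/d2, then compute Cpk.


R_bar = (1.96 + 0.441 + 1.43 + 2.392 + 0.203) / 5 = 1.2852
sigma = R_bar / d2 = 1.2852 / 2.847 = 0.45142255
Cp = (USL - LSL)/(6*sigma) = (118.7 - 89.3)/(6*0.45142255) = 10.8546
Cpu = (118.7 - 102.16)/(3*0.45142255) = 12.2132
Cpl = (102.16 - 89.3)/(3*0.45142255) = 9.4959
Cpk = min(Cpu, Cpl) = 9.4959

9.4959


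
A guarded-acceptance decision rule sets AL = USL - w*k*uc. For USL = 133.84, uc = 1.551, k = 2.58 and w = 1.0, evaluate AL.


U = k * uc = 2.58 * 1.551 = 4.00158
guard band g = w * U = 1.0 * 4.00158 = 4.00158
AL = USL - g = 133.84 - 4.00158
AL = 129.8384

129.8384


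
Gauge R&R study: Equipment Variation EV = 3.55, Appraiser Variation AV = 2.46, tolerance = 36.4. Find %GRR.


GRR = sqrt(EV^2 + AV^2) = sqrt(3.55^2 + 2.46^2) = 4.3190392
%GRR = GRR / tol * 100 = 4.3190392 / 36.4 * 100
%GRR = 11.8655

11.8655


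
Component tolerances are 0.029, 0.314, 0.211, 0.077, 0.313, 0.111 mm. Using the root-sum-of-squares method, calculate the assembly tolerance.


RSS = sqrt(0.029^2 + 0.314^2 + 0.211^2 + 0.077^2 + 0.313^2 + 0.111^2)
= sqrt(0.260177)
= 0.5101

0.5101


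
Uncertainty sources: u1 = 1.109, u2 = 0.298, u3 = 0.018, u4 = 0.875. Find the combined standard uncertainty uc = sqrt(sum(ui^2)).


uc = sqrt(1.109^2 + 0.298^2 + 0.018^2 + 0.875^2)
uc = sqrt(2.084634)
uc = 1.4438

1.4438


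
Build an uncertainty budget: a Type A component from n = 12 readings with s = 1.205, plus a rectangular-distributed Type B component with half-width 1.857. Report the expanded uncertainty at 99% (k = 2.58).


u_A = s / sqrt(n) = 1.205 / sqrt(12) = 0.34785354
u_B = half_width / sqrt(3) = 1.857 / sqrt(3) = 1.0721394
uc = sqrt(u_A^2 + u_B^2) = sqrt(0.34785354^2 + 1.0721394^2) = 1.1271579
U = k * uc = 2.58 * 1.1271579
U = 2.9081

2.9081


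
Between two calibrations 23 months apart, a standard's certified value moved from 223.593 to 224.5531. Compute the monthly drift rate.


rate = (v2 - v1) / months
= (224.5531 - 223.593) / 23
= 0.9601 / 23
= 0.0417

0.0417


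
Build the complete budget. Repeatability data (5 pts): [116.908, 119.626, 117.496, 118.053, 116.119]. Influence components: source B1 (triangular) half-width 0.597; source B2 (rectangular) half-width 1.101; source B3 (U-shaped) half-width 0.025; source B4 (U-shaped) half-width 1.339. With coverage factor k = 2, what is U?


mean = (116.908 + 119.626 + 117.496 + 118.053 + 116.119) / 5 = 117.6404
s = sqrt(sum((x - mean)^2)/(n-1)) = 1.3214353
u_A = s / sqrt(n) = 1.3214353 / sqrt(5) = 0.59096383
u_B1 = 0.597 / sqrt(6) = 0.24372423
u_B2 = 1.101 / sqrt(3) = 0.63566265
u_B3 = 0.025 / sqrt(2) = 0.01767767
u_B4 = 1.339 / sqrt(2) = 0.94681598
uc = sqrt(0.59096383^2 + 0.24372423^2 + 0.63566265^2 + 0.01767767^2 + 0.94681598^2) = 1.3074707
U = k * uc = 2 * 1.3074707
U = 2.6149

2.6149


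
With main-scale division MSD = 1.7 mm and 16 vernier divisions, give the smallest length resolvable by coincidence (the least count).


LC = MSD / n_div
= 1.7 / 16
= 0.1062

0.1062


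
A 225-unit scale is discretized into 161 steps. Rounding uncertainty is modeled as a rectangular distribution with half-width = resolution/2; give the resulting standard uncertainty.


resolution = range / divisions
resolution = 225 / 161 = 1.3975155
u_res = resolution / (2*sqrt(3))
u_res = 1.3975155 / 3.4641016
u_res = 0.4034

0.4034


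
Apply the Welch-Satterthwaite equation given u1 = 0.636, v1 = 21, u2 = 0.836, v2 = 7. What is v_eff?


uc = sqrt(u1^2 + u2^2) = sqrt(0.636^2 + 0.836^2) = 1.0504247
v_eff = uc^4 / (u1^4/v1 + u2^4/v2)
= 1.0504247^4 / (0.636^4/21 + 0.836^4/7)
= 1.217474 / 0.07757066
v_eff = 15.6950

15.6950


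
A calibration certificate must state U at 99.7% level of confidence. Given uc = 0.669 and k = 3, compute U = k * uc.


U = k * uc
U = 3 * 0.669
U = 2.0070

2.0070


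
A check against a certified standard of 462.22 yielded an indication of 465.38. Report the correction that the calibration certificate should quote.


Correction = standard - reading
= 462.22 - 465.38
= -3.1600

-3.1600


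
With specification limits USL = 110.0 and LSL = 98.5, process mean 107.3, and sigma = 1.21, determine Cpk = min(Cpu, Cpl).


Cpu = (USL - mean) / (3*sigma) = (110.0 - 107.3) / (3*1.21) = 0.7438
Cpl = (mean - LSL) / (3*sigma) = (107.3 - 98.5) / (3*1.21) = 2.4242
Cpk = min(Cpu, Cpl) = 0.7438

0.7438


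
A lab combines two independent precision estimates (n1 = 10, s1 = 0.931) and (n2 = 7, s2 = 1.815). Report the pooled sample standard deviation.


s_p = sqrt(((n1-1)*s1^2 + (n2-1)*s2^2) / (n1+n2-2))
numerator = (10-1)*0.931^2 + (7-1)*1.815^2 = 7.800849 + 19.76535 = 27.566199
denominator = 10 + 7 - 2 = 15
s_p^2 = 27.566199 / 15 = 1.8377466
s_p = sqrt(1.8377466) = 1.3556

1.3556


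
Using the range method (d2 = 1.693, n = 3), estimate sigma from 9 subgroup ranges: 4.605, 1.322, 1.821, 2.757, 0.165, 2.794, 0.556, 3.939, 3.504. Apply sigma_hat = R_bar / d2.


R_bar = (4.605 + 1.322 + 1.821 + 2.757 + 0.165 + 2.794 + 0.556 + 3.939 + 3.504) / 9
R_bar = 21.463 / 9 = 2.3847778
sigma_hat = R_bar / d2 = 2.3847778 / 1.693 = 1.4086

1.4086


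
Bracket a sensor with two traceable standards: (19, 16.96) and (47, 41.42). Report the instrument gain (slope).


slope = (y2 - y1) / (x2 - x1)
= (41.42 - 16.96) / (47 - 19)
= 24.4600 / 28
= 0.8736

0.8736


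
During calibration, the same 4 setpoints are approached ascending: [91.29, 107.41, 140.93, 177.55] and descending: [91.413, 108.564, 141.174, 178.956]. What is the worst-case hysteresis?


|91.29 - 91.413| = 0.1230
|107.41 - 108.564| = 1.1540
|140.93 - 141.174| = 0.2440
|177.55 - 178.956| = 1.4060
hysteresis = max(diffs) = 1.4060

1.4060


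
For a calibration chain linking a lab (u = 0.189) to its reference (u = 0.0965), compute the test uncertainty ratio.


TUR = u_lab / u_ref
= 0.189 / 0.0965
= 1.9585

1.9585


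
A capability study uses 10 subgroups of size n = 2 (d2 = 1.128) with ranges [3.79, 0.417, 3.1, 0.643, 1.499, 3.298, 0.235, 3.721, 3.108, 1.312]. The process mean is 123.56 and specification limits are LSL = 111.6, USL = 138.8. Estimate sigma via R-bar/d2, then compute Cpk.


R_bar = (3.79 + 0.417 + 3.1 + 0.643 + 1.499 + 3.298 + 0.235 + 3.721 + 3.108 + 1.312) / 10 = 2.1123
sigma = R_bar / d2 = 2.1123 / 1.128 = 1.8726064
Cp = (USL - LSL)/(6*sigma) = (138.8 - 111.6)/(6*1.8726064) = 2.4209
Cpu = (138.8 - 123.56)/(3*1.8726064) = 2.7128
Cpl = (123.56 - 111.6)/(3*1.8726064) = 2.1289
Cpk = min(Cpu, Cpl) = 2.1289

2.1289


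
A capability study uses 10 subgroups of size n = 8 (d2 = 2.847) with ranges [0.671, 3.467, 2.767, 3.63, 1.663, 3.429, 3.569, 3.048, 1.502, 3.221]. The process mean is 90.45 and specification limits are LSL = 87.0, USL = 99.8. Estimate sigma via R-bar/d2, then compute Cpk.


R_bar = (0.671 + 3.467 + 2.767 + 3.63 + 1.663 + 3.429 + 3.569 + 3.048 + 1.502 + 3.221) / 10 = 2.6967
sigma = R_bar / d2 = 2.6967 / 2.847 = 0.94720759
Cp = (USL - LSL)/(6*sigma) = (99.8 - 87.0)/(6*0.94720759) = 2.2522
Cpu = (99.8 - 90.45)/(3*0.94720759) = 3.2904
Cpl = (90.45 - 87.0)/(3*0.94720759) = 1.2141
Cpk = min(Cpu, Cpl) = 1.2141

1.2141


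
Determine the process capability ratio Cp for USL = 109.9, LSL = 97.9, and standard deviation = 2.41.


Cp = (USL - LSL) / (6 * sigma)
= (109.9 - 97.9) / (6 * 2.41)
= 12.0000 / 14.4600
= 0.8299

0.8299


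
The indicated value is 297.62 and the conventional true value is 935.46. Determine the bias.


Systematic error = measured - true
= 297.62 - 935.46
= -637.8400

-637.8400


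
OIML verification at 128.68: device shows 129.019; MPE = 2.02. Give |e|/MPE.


e = indication - reference = 129.019 - 128.68 = 0.3390
|e| = 0.3390
ratio = |e| / MPE = 0.3390 / 2.02
ratio = 0.1678

0.1678


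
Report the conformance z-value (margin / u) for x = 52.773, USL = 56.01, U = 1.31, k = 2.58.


u = U / k = 1.31 / 2.58 = 0.50775194
margin = |USL - x| = |56.01 - 52.773| = 3.237
z = margin / u = 3.237 / 0.50775194
z = 6.3752

6.3752


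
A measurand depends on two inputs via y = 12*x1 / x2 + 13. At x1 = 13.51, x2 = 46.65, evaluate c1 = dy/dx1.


y = 12*x1 / x2 + 13
dy/dx1 = 12/x2
Evaluate at x2 = 46.65: c1 = 12 / 46.65
c1 = 0.2572

0.2572


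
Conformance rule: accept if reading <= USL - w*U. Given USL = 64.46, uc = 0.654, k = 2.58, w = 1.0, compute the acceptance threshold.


U = k * uc = 2.58 * 0.654 = 1.68732
guard band g = w * U = 1.0 * 1.68732 = 1.68732
AL = USL - g = 64.46 - 1.68732
AL = 62.7727

62.7727


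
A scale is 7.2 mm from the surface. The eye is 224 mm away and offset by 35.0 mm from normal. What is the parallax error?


error = h * offset / d
= 7.2 * 35.0 / 224
= 1.1250

1.1250


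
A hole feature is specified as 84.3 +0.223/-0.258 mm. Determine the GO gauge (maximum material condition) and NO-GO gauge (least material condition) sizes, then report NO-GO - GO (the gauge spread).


GO = nominal - lower_tol (smallest hole = maximum material condition)
GO = 84.3 - 0.258 = 84.042
NO-GO = nominal + upper_tol (largest hole = least material condition)
NO-GO = 84.3 + 0.223 = 84.523
spread = NO-GO - GO = 84.523 - 84.042 = 0.4810

0.4810


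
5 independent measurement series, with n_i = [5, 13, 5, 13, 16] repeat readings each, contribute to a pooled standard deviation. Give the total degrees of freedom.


nu = sum_i (n_i - 1)
nu = ((5 - 1) + (13 - 1) + (5 - 1) + (13 - 1) + (16 - 1))
nu = 4 + 12 + 4 + 12 + 15
nu = 47

47


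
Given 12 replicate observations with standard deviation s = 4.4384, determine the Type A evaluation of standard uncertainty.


u_A = s / sqrt(n)
u_A = 4.4384 / sqrt(12)
u_A = 4.4384 / 3.4641016
u_A = 1.2813

1.2813


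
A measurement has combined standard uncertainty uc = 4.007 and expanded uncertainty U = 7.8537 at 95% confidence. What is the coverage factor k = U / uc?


k = U / uc
k = 7.8537 / 4.007
k = 1.96

1.96


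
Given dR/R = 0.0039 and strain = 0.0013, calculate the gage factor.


GF = (dR/R) / epsilon
= 0.0039 / 0.0013
= 3.0000

3.0000


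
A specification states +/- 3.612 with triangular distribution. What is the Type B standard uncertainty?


u_B = half_width / sqrt(6)
u_B = 3.612 / 2.4494897
u_B = 1.4746

1.4746


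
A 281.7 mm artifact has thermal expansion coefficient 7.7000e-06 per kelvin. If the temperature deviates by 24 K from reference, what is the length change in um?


dL = L * alpha * dT
= 281.7 * 7.7000e-06 * 24
= 0.0520582 mm
dL_um = 0.0520582 * 1000 = 52.0582 um

52.0582


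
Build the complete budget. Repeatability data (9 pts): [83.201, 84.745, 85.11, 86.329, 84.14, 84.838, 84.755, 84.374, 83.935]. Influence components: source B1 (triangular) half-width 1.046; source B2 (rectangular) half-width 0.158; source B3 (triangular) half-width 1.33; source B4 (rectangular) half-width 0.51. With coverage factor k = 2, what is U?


mean = (83.201 + 84.745 + 85.11 + 86.329 + 84.14 + 84.838 + 84.755 + 84.374 + 83.935) / 9 = 84.603
s = sqrt(sum((x - mean)^2)/(n-1)) = 0.86698155
u_A = s / sqrt(n) = 0.86698155 / sqrt(9) = 0.28899385
u_B1 = 1.046 / sqrt(6) = 0.42702771
u_B2 = 0.158 / sqrt(3) = 0.091221343
u_B3 = 1.33 / sqrt(6) = 0.54297023
u_B4 = 0.51 / sqrt(3) = 0.29444864
uc = sqrt(0.28899385^2 + 0.42702771^2 + 0.091221343^2 + 0.54297023^2 + 0.29444864^2) = 0.80975806
U = k * uc = 2 * 0.80975806
U = 1.6195

1.6195


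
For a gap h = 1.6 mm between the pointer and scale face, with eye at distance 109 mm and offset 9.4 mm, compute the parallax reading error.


error = h * offset / d
= 1.6 * 9.4 / 109
= 0.1380

0.1380


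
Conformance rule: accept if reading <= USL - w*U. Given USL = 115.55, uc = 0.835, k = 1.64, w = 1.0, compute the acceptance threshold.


U = k * uc = 1.64 * 0.835 = 1.3694
guard band g = w * U = 1.0 * 1.3694 = 1.3694
AL = USL - g = 115.55 - 1.3694
AL = 114.1806

114.1806


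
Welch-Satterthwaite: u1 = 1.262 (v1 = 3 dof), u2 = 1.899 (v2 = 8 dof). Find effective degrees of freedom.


uc = sqrt(u1^2 + u2^2) = sqrt(1.262^2 + 1.899^2) = 2.2800976
v_eff = uc^4 / (u1^4/v1 + u2^4/v2)
= 2.2800976^4 / (1.262^4/3 + 1.899^4/8)
= 27.02799 / 2.4710907
v_eff = 10.9377

10.9377


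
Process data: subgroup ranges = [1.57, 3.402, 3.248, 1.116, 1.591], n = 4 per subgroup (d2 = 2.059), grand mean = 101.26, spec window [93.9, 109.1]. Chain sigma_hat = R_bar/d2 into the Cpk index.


R_bar = (1.57 + 3.402 + 3.248 + 1.116 + 1.591) / 5 = 2.1854
sigma = R_bar / d2 = 2.1854 / 2.059 = 1.061389
Cp = (USL - LSL)/(6*sigma) = (109.1 - 93.9)/(6*1.061389) = 2.3868
Cpu = (109.1 - 101.26)/(3*1.061389) = 2.4622
Cpl = (101.26 - 93.9)/(3*1.061389) = 2.3114
Cpk = min(Cpu, Cpl) = 2.3114

2.3114


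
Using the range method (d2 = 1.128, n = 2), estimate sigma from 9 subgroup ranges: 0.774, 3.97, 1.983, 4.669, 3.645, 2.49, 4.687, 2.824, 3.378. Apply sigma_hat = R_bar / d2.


R_bar = (0.774 + 3.97 + 1.983 + 4.669 + 3.645 + 2.49 + 4.687 + 2.824 + 3.378) / 9
R_bar = 28.42 / 9 = 3.1577778
sigma_hat = R_bar / d2 = 3.1577778 / 1.128 = 2.7994

2.7994


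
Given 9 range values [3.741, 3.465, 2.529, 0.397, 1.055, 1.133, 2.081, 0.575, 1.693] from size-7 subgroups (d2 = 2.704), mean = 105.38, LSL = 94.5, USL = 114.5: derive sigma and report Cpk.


R_bar = (3.741 + 3.465 + 2.529 + 0.397 + 1.055 + 1.133 + 2.081 + 0.575 + 1.693) / 9 = 1.8521111
sigma = R_bar / d2 = 1.8521111 / 2.704 = 0.68495233
Cp = (USL - LSL)/(6*sigma) = (114.5 - 94.5)/(6*0.68495233) = 4.8665
Cpu = (114.5 - 105.38)/(3*0.68495233) = 4.4383
Cpl = (105.38 - 94.5)/(3*0.68495233) = 5.2948
Cpk = min(Cpu, Cpl) = 4.4383

4.4383


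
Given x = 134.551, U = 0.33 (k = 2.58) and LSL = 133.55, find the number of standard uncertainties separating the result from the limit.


u = U / k = 0.33 / 2.58 = 0.12790698
margin = |LSL - x| = |133.55 - 134.551| = 1.001
z = margin / u = 1.001 / 0.12790698
z = 7.8260

7.8260


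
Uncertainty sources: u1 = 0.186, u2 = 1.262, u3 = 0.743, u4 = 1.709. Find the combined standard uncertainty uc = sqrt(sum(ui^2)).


uc = sqrt(0.186^2 + 1.262^2 + 0.743^2 + 1.709^2)
uc = sqrt(5.09997)
uc = 2.2583

2.2583


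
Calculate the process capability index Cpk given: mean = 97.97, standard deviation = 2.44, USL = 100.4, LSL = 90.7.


Cpu = (USL - mean) / (3*sigma) = (100.4 - 97.97) / (3*2.44) = 0.3320
Cpl = (mean - LSL) / (3*sigma) = (97.97 - 90.7) / (3*2.44) = 0.9932
Cpk = min(Cpu, Cpl) = 0.3320

0.3320


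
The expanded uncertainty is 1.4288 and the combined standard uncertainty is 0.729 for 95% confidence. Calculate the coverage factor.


k = U / uc
k = 1.4288 / 0.729
k = 1.96

1.96


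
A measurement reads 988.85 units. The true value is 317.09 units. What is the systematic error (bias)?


Systematic error = measured - true
= 988.85 - 317.09
= 671.7600

671.7600


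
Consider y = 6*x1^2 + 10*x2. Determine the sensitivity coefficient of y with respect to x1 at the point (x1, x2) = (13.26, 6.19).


y = 6*x1^2 + 10*x2
dy/dx1 = 2*6*x1
Evaluate at x1 = 13.26: c1 = 12 * 13.26
c1 = 159.1200

159.1200


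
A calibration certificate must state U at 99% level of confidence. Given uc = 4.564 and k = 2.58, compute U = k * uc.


U = k * uc
U = 2.58 * 4.564
U = 11.7751

11.7751


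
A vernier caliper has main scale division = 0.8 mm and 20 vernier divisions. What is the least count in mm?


LC = MSD / n_div
= 0.8 / 20
= 0.0400

0.0400


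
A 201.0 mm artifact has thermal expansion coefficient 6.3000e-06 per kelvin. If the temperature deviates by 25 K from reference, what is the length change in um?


dL = L * alpha * dT
= 201.0 * 6.3000e-06 * 25
= 0.0316575 mm
dL_um = 0.0316575 * 1000 = 31.6575 um

31.6575


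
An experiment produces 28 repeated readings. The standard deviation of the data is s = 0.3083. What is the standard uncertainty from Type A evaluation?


u_A = s / sqrt(n)
u_A = 0.3083 / sqrt(28)
u_A = 0.3083 / 5.2915026
u_A = 0.0583

0.0583


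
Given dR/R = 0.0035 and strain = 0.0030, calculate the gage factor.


GF = (dR/R) / epsilon
= 0.0035 / 0.0030
= 1.1667

1.1667


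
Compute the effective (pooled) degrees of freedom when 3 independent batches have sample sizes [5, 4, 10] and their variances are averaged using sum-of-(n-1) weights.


nu = sum_i (n_i - 1)
nu = ((5 - 1) + (4 - 1) + (10 - 1))
nu = 4 + 3 + 9
nu = 16

16


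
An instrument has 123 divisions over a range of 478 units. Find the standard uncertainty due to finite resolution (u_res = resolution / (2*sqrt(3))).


resolution = range / divisions
resolution = 478 / 123 = 3.8861789
u_res = resolution / (2*sqrt(3))
u_res = 3.8861789 / 3.4641016
u_res = 1.1218

1.1218


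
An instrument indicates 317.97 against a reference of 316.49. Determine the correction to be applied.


Correction = standard - reading
= 316.49 - 317.97
= -1.4800

-1.4800


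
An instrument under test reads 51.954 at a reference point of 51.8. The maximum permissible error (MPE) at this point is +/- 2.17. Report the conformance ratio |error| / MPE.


e = indication - reference = 51.954 - 51.8 = 0.1540
|e| = 0.1540
ratio = |e| / MPE = 0.1540 / 2.17
ratio = 0.0710

0.0710


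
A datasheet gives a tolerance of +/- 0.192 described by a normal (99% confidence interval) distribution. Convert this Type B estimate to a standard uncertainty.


u_B = half_width / 2.576
u_B = 0.192 / 2.576
u_B = 0.0745

0.0745


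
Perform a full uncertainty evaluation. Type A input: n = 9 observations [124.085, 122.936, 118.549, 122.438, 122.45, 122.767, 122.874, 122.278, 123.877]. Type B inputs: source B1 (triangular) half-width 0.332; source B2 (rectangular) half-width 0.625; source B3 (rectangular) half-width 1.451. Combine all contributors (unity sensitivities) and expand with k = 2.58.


mean = (124.085 + 122.936 + 118.549 + 122.438 + 122.45 + 122.767 + 122.874 + 122.278 + 123.877) / 9 = 122.4726667
s = sqrt(sum((x - mean)^2)/(n-1)) = 1.5995671
u_A = s / sqrt(n) = 1.5995671 / sqrt(9) = 0.53318903
u_B1 = 0.332 / sqrt(6) = 0.13553843
u_B2 = 0.625 / sqrt(3) = 0.36084392
u_B3 = 1.451 / sqrt(3) = 0.83773524
uc = sqrt(0.53318903^2 + 0.13553843^2 + 0.36084392^2 + 0.83773524^2) = 1.0652088
U = k * uc = 2.58 * 1.0652088
U = 2.7482

2.7482


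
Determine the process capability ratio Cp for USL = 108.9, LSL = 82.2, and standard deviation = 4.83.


Cp = (USL - LSL) / (6 * sigma)
= (108.9 - 82.2) / (6 * 4.83)
= 26.7000 / 28.9800
= 0.9213

0.9213


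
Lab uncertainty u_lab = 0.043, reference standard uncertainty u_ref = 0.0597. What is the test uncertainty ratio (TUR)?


TUR = u_lab / u_ref
= 0.043 / 0.0597
= 0.7203

0.7203


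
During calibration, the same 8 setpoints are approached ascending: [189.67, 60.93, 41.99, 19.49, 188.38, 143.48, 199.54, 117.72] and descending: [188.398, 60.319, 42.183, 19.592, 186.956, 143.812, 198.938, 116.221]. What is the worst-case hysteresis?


|189.67 - 188.398| = 1.2720
|60.93 - 60.319| = 0.6110
|41.99 - 42.183| = 0.1930
|19.49 - 19.592| = 0.1020
|188.38 - 186.956| = 1.4240
|143.48 - 143.812| = 0.3320
|199.54 - 198.938| = 0.6020
|117.72 - 116.221| = 1.4990
hysteresis = max(diffs) = 1.4990

1.4990


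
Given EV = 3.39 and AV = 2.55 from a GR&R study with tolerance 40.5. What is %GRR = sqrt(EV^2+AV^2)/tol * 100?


GRR = sqrt(EV^2 + AV^2) = sqrt(3.39^2 + 2.55^2) = 4.2420042
%GRR = GRR / tol * 100 = 4.2420042 / 40.5 * 100
%GRR = 10.4741

10.4741


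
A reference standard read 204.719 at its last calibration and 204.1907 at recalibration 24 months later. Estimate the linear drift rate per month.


rate = (v2 - v1) / months
= (204.1907 - 204.719) / 24
= -0.5283 / 24
= -0.0220

-0.0220


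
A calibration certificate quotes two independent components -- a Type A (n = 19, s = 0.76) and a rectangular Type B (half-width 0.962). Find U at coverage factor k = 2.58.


u_A = s / sqrt(n) = 0.76 / sqrt(19) = 0.17435596
u_B = half_width / sqrt(3) = 0.962 / sqrt(3) = 0.55541096
uc = sqrt(u_A^2 + u_B^2) = sqrt(0.17435596^2 + 0.55541096^2) = 0.58213515
U = k * uc = 2.58 * 0.58213515
U = 1.5019

1.5019


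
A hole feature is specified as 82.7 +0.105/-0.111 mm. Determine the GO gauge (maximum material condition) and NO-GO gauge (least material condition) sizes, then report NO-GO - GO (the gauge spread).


GO = nominal - lower_tol (smallest hole = maximum material condition)
GO = 82.7 - 0.111 = 82.589
NO-GO = nominal + upper_tol (largest hole = least material condition)
NO-GO = 82.7 + 0.105 = 82.805
spread = NO-GO - GO = 82.805 - 82.589 = 0.2160

0.2160


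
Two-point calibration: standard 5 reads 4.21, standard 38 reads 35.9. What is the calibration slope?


slope = (y2 - y1) / (x2 - x1)
= (35.9 - 4.21) / (38 - 5)
= 31.6900 / 33
= 0.9603

0.9603


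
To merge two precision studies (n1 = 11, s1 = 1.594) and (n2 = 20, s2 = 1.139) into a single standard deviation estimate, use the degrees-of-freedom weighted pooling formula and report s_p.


s_p = sqrt(((n1-1)*s1^2 + (n2-1)*s2^2) / (n1+n2-2))
numerator = (11-1)*1.594^2 + (20-1)*1.139^2 = 25.40836 + 24.649099 = 50.057459
denominator = 11 + 20 - 2 = 29
s_p^2 = 50.057459 / 29 = 1.7261193
s_p = sqrt(1.7261193) = 1.3138

1.3138


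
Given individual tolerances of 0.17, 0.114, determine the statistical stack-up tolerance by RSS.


RSS = sqrt(0.17^2 + 0.114^2)
= sqrt(0.041896)
= 0.2047

0.2047


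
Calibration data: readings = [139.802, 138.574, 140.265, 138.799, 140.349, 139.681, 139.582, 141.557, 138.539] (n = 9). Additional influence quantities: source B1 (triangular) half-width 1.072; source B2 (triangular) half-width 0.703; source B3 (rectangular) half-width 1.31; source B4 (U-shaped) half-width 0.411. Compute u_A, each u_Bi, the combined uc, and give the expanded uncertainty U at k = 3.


mean = (139.802 + 138.574 + 140.265 + 138.799 + 140.349 + 139.681 + 139.582 + 141.557 + 138.539) / 9 = 139.6831111
s = sqrt(sum((x - mean)^2)/(n-1)) = 0.97715115
u_A = s / sqrt(n) = 0.97715115 / sqrt(9) = 0.32571705
u_B1 = 1.072 / sqrt(6) = 0.43764217
u_B2 = 0.703 / sqrt(6) = 0.28699855
u_B3 = 1.31 / sqrt(3) = 0.75632885
u_B4 = 0.411 / sqrt(2) = 0.29062089
uc = sqrt(0.32571705^2 + 0.43764217^2 + 0.28699855^2 + 0.75632885^2 + 0.29062089^2) = 1.0180787
U = k * uc = 3 * 1.0180787
U = 3.0542

3.0542


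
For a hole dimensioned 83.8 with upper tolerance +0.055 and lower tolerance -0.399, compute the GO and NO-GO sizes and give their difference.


GO = nominal - lower_tol (smallest hole = maximum material condition)
GO = 83.8 - 0.399 = 83.401
NO-GO = nominal + upper_tol (largest hole = least material condition)
NO-GO = 83.8 + 0.055 = 83.855
spread = NO-GO - GO = 83.855 - 83.401 = 0.4540

0.4540


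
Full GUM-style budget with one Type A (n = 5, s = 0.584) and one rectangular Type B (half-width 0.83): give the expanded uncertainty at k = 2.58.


u_A = s / sqrt(n) = 0.584 / sqrt(5) = 0.26117274
u_B = half_width / sqrt(3) = 0.83 / sqrt(3) = 0.47920072
uc = sqrt(u_A^2 + u_B^2) = sqrt(0.26117274^2 + 0.47920072^2) = 0.54575134
U = k * uc = 2.58 * 0.54575134
U = 1.4080

1.4080


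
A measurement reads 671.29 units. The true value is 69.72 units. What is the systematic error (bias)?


Systematic error = measured - true
= 671.29 - 69.72
= 601.5700

601.5700


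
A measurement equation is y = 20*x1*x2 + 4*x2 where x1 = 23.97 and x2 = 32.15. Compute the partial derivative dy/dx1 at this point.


y = 20*x1*x2 + 4*x2
dy/dx1 = 20*x2
Evaluate at x2 = 32.15: c1 = 20 * 32.15
c1 = 643.0000

643.0000


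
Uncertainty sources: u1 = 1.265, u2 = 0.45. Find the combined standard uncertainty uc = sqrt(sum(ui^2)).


uc = sqrt(1.265^2 + 0.45^2)
uc = sqrt(1.802725)
uc = 1.3427

1.3427


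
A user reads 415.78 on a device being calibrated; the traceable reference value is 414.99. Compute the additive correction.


Correction = standard - reading
= 414.99 - 415.78
= -0.7900

-0.7900


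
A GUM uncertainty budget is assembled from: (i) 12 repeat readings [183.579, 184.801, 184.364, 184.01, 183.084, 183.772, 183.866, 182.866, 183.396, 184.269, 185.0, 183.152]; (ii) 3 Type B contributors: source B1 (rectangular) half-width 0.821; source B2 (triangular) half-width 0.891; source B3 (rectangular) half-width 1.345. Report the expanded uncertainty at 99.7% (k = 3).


mean = (183.579 + 184.801 + 184.364 + 184.01 + 183.084 + 183.772 + 183.866 + 182.866 + 183.396 + 184.269 + 185.0 + 183.152) / 12 = 183.8465833
s = sqrt(sum((x - mean)^2)/(n-1)) = 0.67556245
u_A = s / sqrt(n) = 0.67556245 / sqrt(12) = 0.19501808
u_B1 = 0.821 / sqrt(3) = 0.47400457
u_B2 = 0.891 / sqrt(6) = 0.36374923
u_B3 = 1.345 / sqrt(3) = 0.77653611
uc = sqrt(0.19501808^2 + 0.47400457^2 + 0.36374923^2 + 0.77653611^2) = 0.99901662
U = k * uc = 3 * 0.99901662
U = 2.9970

2.9970


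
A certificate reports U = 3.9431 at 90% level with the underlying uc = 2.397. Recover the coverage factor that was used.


k = U / uc
k = 3.9431 / 2.397
k = 1.645

1.645


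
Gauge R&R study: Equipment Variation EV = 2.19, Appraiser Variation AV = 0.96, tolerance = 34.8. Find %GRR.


GRR = sqrt(EV^2 + AV^2) = sqrt(2.19^2 + 0.96^2) = 2.3911713
%GRR = GRR / tol * 100 = 2.3911713 / 34.8 * 100
%GRR = 6.8712

6.8712


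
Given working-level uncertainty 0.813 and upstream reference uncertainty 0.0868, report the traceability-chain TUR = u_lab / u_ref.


TUR = u_lab / u_ref
= 0.813 / 0.0868
= 9.3664

9.3664


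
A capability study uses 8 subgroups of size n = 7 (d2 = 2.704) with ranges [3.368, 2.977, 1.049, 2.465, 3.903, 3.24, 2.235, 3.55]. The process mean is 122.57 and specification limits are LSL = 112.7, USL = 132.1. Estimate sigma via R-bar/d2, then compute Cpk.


R_bar = (3.368 + 2.977 + 1.049 + 2.465 + 3.903 + 3.24 + 2.235 + 3.55) / 8 = 2.848375
sigma = R_bar / d2 = 2.848375 / 2.704 = 1.0533931
Cp = (USL - LSL)/(6*sigma) = (132.1 - 112.7)/(6*1.0533931) = 3.0694
Cpu = (132.1 - 122.57)/(3*1.0533931) = 3.0157
Cpl = (122.57 - 112.7)/(3*1.0533931) = 3.1232
Cpk = min(Cpu, Cpl) = 3.0157

3.0157


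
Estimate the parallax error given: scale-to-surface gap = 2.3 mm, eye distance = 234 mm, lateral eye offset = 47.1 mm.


error = h * offset / d
= 2.3 * 47.1 / 234
= 0.4629

0.4629


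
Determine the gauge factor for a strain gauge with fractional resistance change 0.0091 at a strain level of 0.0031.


GF = (dR/R) / epsilon
= 0.0091 / 0.0031
= 2.9355

2.9355


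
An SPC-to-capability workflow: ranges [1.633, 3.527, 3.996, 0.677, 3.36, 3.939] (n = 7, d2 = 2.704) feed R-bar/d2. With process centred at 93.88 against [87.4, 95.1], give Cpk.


R_bar = (1.633 + 3.527 + 3.996 + 0.677 + 3.36 + 3.939) / 6 = 2.8553333
sigma = R_bar / d2 = 2.8553333 / 2.704 = 1.0559665
Cp = (USL - LSL)/(6*sigma) = (95.1 - 87.4)/(6*1.0559665) = 1.2153
Cpu = (95.1 - 93.88)/(3*1.0559665) = 0.3851
Cpl = (93.88 - 87.4)/(3*1.0559665) = 2.0455
Cpk = min(Cpu, Cpl) = 0.3851

0.3851


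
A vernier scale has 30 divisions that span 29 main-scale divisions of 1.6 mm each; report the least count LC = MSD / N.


LC = MSD / n_div
= 1.6 / 30
= 0.0533

0.0533


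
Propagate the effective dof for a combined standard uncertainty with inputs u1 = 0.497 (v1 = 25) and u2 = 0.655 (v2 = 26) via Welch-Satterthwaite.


uc = sqrt(u1^2 + u2^2) = sqrt(0.497^2 + 0.655^2) = 0.82221287
v_eff = uc^4 / (u1^4/v1 + u2^4/v2)
= 0.82221287^4 / (0.497^4/25 + 0.655^4/26)
= 0.45702197 / 0.0095198629
v_eff = 48.0072

48.0072


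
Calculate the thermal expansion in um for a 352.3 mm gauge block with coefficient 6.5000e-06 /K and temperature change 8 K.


dL = L * alpha * dT
= 352.3 * 6.5000e-06 * 8
= 0.0183196 mm
dL_um = 0.0183196 * 1000 = 18.3196 um

18.3196


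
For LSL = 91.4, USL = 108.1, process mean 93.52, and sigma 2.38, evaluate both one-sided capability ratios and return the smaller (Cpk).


Cpu = (USL - mean) / (3*sigma) = (108.1 - 93.52) / (3*2.38) = 2.0420
Cpl = (mean - LSL) / (3*sigma) = (93.52 - 91.4) / (3*2.38) = 0.2969
Cpk = min(Cpu, Cpl) = 0.2969

0.2969


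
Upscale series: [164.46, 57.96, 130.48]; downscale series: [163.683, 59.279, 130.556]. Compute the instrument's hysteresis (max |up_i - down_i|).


|164.46 - 163.683| = 0.7770
|57.96 - 59.279| = 1.3190
|130.48 - 130.556| = 0.0760
hysteresis = max(diffs) = 1.3190

1.3190


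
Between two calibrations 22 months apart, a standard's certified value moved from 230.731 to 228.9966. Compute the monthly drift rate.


rate = (v2 - v1) / months
= (228.9966 - 230.731) / 22
= -1.7344 / 22
= -0.0788

-0.0788


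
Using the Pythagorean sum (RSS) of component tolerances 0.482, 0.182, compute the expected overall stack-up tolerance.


RSS = sqrt(0.482^2 + 0.182^2)
= sqrt(0.265448)
= 0.5152

0.5152


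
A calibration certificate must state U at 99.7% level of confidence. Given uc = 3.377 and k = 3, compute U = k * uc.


U = k * uc
U = 3 * 3.377
U = 10.1310

10.1310
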